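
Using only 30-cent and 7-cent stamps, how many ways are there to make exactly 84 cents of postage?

1

Need nonnegative integers with 30j + 7k = 84.
gcd(30, 7) = 1, and 30·(-3) + 7·(13) = 1.
So (j₀, k₀) = (-252, 1092); general j = -252 + 7t, k = 1092 - 30t.
j ≥ 0 ⇒ t ≥ 36; k ≥ 0 ⇒ t ≤ 36. That's 1 value of t.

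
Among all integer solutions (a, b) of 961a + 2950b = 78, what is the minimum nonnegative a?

gcd(2950, 961) = 1  (2950 = 3×961 + 67, 961 = 14×67 + 23, 67 = 2×23 + 21, 23 = 1×21 + 2, 21 = 10×2 + 1, 2 = 2×1).
1 divides 78, so solutions exist.
Back-substituting, 961×(-1409) + 2950×(459) = 1.
Scale by 78/1 = 78: (a₀, b₀) = (-109902, 35802).
General solution: a = -109902 + 2950t, b = 35802 - 961t for integer t.
a ≥ 0: smallest is -109902 mod 2950 = 2198 (at t = 38), with b = -716.

2198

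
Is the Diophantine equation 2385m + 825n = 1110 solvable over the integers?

yes

gcd(2385, 825) = 15  (2385 = 2*825 + 735, 825 = 1*735 + 90, 735 = 8*90 + 15, 90 = 6*15).
15 divides 1110, so integer solutions exist.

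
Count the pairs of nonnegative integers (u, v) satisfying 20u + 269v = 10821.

gcd(269, 20):
  269 = 13·20 + 9
  20 = 2·9 + 2
  9 = 4·2 + 1
  2 = 2·1
so gcd(269, 20) = 1.
Back-substitute for Bézout coefficients:
  1 = 9 - 4·2
  ... = 20·(-121) + 269·(9)
Scale by 10821: one solution is (-1309341, 97389). Reduce u mod 269: (151, 29).
General: u = 151 + 269t, v = 29 - 20t.
u ≥ 0 ⇒ t ≥ 0; v ≥ 0 ⇒ t ≤ 1. So t ∈ [0, 1]: 2 solutions.

2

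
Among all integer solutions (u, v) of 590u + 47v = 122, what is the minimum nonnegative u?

30

gcd(590, 47):
  590 = 12*47 + 26
  47 = 1*26 + 21
  26 = 1*21 + 5
  21 = 4*5 + 1
  5 = 5*1
so gcd(590, 47) = 1.
1 divides 122, so solutions exist.
Back-substitute for Bézout coefficients:
  1 = 21 - 4*5
  ... = 590*(-9) + 47*(113)
Scale by 122/1 = 122: (u₀, v₀) = (-1098, 13786).
General solution: u = -1098 + 47t, v = 13786 - 590t for integer t.
u ≥ 0: smallest is -1098 mod 47 = 30 (at t = 24), with v = -374.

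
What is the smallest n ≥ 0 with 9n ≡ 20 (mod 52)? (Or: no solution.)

8

gcd(52, 9):
  52 = 5×9 + 7
  9 = 1×7 + 2
  7 = 3×2 + 1
  2 = 2×1
so gcd(52, 9) = 1.
1 divides 20, so solutions exist.
Back-substitute for Bézout coefficients:
  1 = 7 - 3×2
  ... = 9×(-23) + 52×(4)
So 9×(-23) ≡ 1 (mod 52); multiply by 20: n ≡ -460 (mod 52).
Smallest nonnegative: n = -460 mod 52 = 8.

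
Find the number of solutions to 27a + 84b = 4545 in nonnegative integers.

gcd(84, 27) = 3.
By Bézout, 27×(-3) + 84×(1) = 3.
One solution: (19, 48).
General: a = 19 + 28t, b = 48 - 9t.
a ≥ 0 ⇒ t ≥ 0; b ≥ 0 ⇒ t ≤ 5. So t ∈ [0, 5]: 6 solutions.

6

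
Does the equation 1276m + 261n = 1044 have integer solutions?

gcd(1276, 261):
  1276 = 4·261 + 232
  261 = 1·232 + 29
  232 = 8·29
so gcd(1276, 261) = 29.
29 divides 1044, so integer solutions exist.

yes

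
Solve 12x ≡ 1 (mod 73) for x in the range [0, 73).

67

gcd(73, 12) = 1  (73 = 6×12 + 1, 12 = 12×1).
Back-substituting, 12×(-6) + 73×(1) = 1.
So 12×-6 ≡ 1 (mod 73), and -6 mod 73 = 67.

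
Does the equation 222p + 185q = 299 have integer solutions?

gcd(222, 185) = 37.
37 does not divide 299 (remainder 3), so no integer solutions.

no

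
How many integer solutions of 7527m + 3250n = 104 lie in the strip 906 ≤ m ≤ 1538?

2

gcd(7527, 3250) = 13.
By Bézout, 7527×(19) + 3250×(-44) = 13.
Particular solution: (152, -352).
General solution: m = 152 + 250t, n = -352 - 579t for integer t.
906 ≤ 152 + 250t ≤ 1538 gives t ∈ [4, 5], which is 2 values.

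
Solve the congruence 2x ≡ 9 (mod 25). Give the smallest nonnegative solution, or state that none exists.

gcd(25, 2) = 1  (25 = 12*2 + 1, 2 = 2*1).
1 divides 9, so solutions exist.
Back-substituting, 2*(-12) + 25*(1) = 1.
So 2*(-12) ≡ 1 (mod 25); multiply by 9: x ≡ -108 (mod 25).
Smallest nonnegative: x = -108 mod 25 = 17.

17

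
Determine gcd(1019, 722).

1

gcd(1019, 722):
  1019 = 1·722 + 297
  722 = 2·297 + 128
  297 = 2·128 + 41
  128 = 3·41 + 5
  41 = 8·5 + 1
  5 = 5·1
so gcd(1019, 722) = 1.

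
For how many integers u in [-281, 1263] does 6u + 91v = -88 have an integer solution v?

gcd(91, 6) = 1.
By Bézout, 6*(-15) + 91*(1) = 1.
Particular solution: (46, -4).
General solution: u = 46 + 91t, v = -4 - 6t for integer t.
-281 ≤ 46 + 91t ≤ 1263 gives t ∈ [-3, 13], which is 17 values.

17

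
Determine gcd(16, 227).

gcd(227, 16) = 1  (227 = 14·16 + 3, 16 = 5·3 + 1, 3 = 3·1).

1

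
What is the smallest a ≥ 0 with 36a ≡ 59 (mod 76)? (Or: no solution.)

gcd(76, 36) = 4.
4 does not divide 59, so the congruence has no solution.

no solution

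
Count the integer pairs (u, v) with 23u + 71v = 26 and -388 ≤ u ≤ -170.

3

gcd(71, 23) = 1  (71 = 3·23 + 2, 23 = 11·2 + 1, 2 = 2·1).
Back-substituting, 23·(34) + 71·(-11) = 1.
Scale by 26: particular solution (884, -286); reduce u mod 71: (32, -10).
General solution: u = 32 + 71t, v = -10 - 23t for integer t.
-388 ≤ 32 + 71t ≤ -170 gives t ∈ [-5, -3], which is 3 values.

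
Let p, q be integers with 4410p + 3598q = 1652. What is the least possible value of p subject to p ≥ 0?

197

gcd(4410, 3598):
  4410 = 1*3598 + 812
  3598 = 4*812 + 350
  812 = 2*350 + 112
  350 = 3*112 + 14
  112 = 8*14
so gcd(4410, 3598) = 14.
14 divides 1652, so solutions exist.
Back-substitute for Bézout coefficients:
  14 = 350 - 3*112
  ... = 4410*(-31) + 3598*(38)
Scale by 1652/14 = 118: (p₀, q₀) = (-3658, 4484).
General solution: p = -3658 + 257t, q = 4484 - 315t for integer t.
p ≥ 0: smallest is -3658 mod 257 = 197 (at t = 15), with q = -241.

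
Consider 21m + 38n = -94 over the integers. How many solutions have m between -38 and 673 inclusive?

gcd(38, 21):
  38 = 1×21 + 17
  21 = 1×17 + 4
  17 = 4×4 + 1
  4 = 4×1
so gcd(38, 21) = 1.
Back-substitute for Bézout coefficients:
  1 = 17 - 4×4
  ... = 21×(-9) + 38×(5)
Scale by -94: particular solution (846, -470); reduce m mod 38: (10, -8).
General solution: m = 10 + 38t, n = -8 - 21t for integer t.
-38 ≤ 10 + 38t ≤ 673 gives t ∈ [-1, 17], which is 19 values.

19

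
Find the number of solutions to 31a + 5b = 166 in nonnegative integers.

gcd(31, 5) = 1  (31 = 6×5 + 1, 5 = 5×1).
Back-substituting, 31×(1) + 5×(-6) = 1.
Scale by 166: one solution is (166, -996). Reduce a mod 5: (1, 27).
General: a = 1 + 5t, b = 27 - 31t.
a ≥ 0 ⇒ t ≥ 0; b ≥ 0 ⇒ t ≤ 0. So t ∈ [0, 0]: 1 solution.

1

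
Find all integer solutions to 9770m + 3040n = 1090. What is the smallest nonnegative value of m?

301

gcd(9770, 3040):
  9770 = 3*3040 + 650
  3040 = 4*650 + 440
  650 = 1*440 + 210
  440 = 2*210 + 20
  210 = 10*20 + 10
  20 = 2*10
so gcd(9770, 3040) = 10.
10 divides 1090, so solutions exist.
Back-substitute for Bézout coefficients:
  10 = 210 - 10*20
  ... = 9770*(145) + 3040*(-466)
Scale by 1090/10 = 109: (m₀, n₀) = (15805, -50794).
General solution: m = 15805 + 304t, n = -50794 - 977t for integer t.
m ≥ 0: smallest is 15805 mod 304 = 301 (at t = -51), with n = -967.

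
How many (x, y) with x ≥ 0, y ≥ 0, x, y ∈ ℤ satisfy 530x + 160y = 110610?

13

gcd(530, 160) = 10  (530 = 3×160 + 50, 160 = 3×50 + 10, 50 = 5×10).
Back-substituting, 530×(-3) + 160×(10) = 10.
Scale by 11061: one solution is (-33183, 110610). Reduce x mod 16: (1, 688).
General: x = 1 + 16t, y = 688 - 53t.
x ≥ 0 ⇒ t ≥ 0; y ≥ 0 ⇒ t ≤ 12. So t ∈ [0, 12]: 13 solutions.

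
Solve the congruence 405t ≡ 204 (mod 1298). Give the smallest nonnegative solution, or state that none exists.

712

gcd(1298, 405):
  1298 = 3·405 + 83
  405 = 4·83 + 73
  83 = 1·73 + 10
  73 = 7·10 + 3
  10 = 3·3 + 1
  3 = 3·1
so gcd(1298, 405) = 1.
1 divides 204, so solutions exist.
Back-substitute for Bézout coefficients:
  1 = 10 - 3·3
  ... = 405·(-391) + 1298·(122)
So 405·(-391) ≡ 1 (mod 1298); multiply by 204: t ≡ -79764 (mod 1298).
Smallest nonnegative: t = -79764 mod 1298 = 712.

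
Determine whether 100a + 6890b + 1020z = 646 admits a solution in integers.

no

gcd(6890, 100) = 10  (6890 = 68×100 + 90, 100 = 1×90 + 10, 90 = 9×10).
gcd(10, 1020) = 10.
10 does not divide 646 (remainder 6), so no integer solutions.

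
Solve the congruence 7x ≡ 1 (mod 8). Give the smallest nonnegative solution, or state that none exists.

gcd(8, 7):
  8 = 1×7 + 1
  7 = 7×1
so gcd(8, 7) = 1.
1 divides 1, so solutions exist.
Back-substitute for Bézout coefficients:
  1 = 8 - 1×7
  ... = 7×(-1) + 8×(1)
So 7×(-1) ≡ 1 (mod 8); multiply by 1: x ≡ -1 (mod 8).
Smallest nonnegative: x = -1 mod 8 = 7.

7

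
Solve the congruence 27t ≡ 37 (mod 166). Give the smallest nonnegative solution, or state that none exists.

69

gcd(166, 27) = 1.
1 divides 37, so solutions exist.
By Bézout, 27*(-43) + 166*(7) = 1.
So 27*(-43) ≡ 1 (mod 166); multiply by 37: t ≡ -1591 (mod 166).
Smallest nonnegative: t = -1591 mod 166 = 69.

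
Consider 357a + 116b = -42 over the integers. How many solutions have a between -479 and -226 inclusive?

gcd(357, 116):
  357 = 3*116 + 9
  116 = 12*9 + 8
  9 = 1*8 + 1
  8 = 8*1
so gcd(357, 116) = 1.
Back-substitute for Bézout coefficients:
  1 = 9 - 1*8
  ... = 357*(13) + 116*(-40)
Scale by -42: particular solution (-546, 1680); reduce a mod 116: (34, -105).
General solution: a = 34 + 116t, b = -105 - 357t for integer t.
-479 ≤ 34 + 116t ≤ -226 gives t ∈ [-4, -3], which is 2 values.

2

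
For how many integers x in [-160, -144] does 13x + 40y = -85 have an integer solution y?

gcd(40, 13) = 1  (40 = 3*13 + 1, 13 = 13*1).
Back-substituting, 13*(-3) + 40*(1) = 1.
Scale by -85: particular solution (255, -85); reduce x mod 40: (15, -7).
General solution: x = 15 + 40t, y = -7 - 13t for integer t.
-160 ≤ 15 + 40t ≤ -144 gives t ∈ [-4, -4], which is 1 value.

1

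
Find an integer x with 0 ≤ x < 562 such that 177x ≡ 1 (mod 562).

gcd(562, 177):
  562 = 3*177 + 31
  177 = 5*31 + 22
  31 = 1*22 + 9
  22 = 2*9 + 4
  9 = 2*4 + 1
  4 = 4*1
so gcd(562, 177) = 1.
Back-substitute for Bézout coefficients:
  1 = 9 - 2*4
  ... = 177*(-127) + 562*(40)
So 177*-127 ≡ 1 (mod 562), and -127 mod 562 = 435.

435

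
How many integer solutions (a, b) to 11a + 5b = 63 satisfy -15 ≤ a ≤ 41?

gcd(11, 5) = 1  (11 = 2×5 + 1, 5 = 5×1).
Back-substituting, 11×(1) + 5×(-2) = 1.
Scale by 63: particular solution (63, -126); reduce a mod 5: (3, 6).
General solution: a = 3 + 5t, b = 6 - 11t for integer t.
-15 ≤ 3 + 5t ≤ 41 gives t ∈ [-3, 7], which is 11 values.

11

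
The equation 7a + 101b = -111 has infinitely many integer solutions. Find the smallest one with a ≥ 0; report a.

gcd(101, 7):
  101 = 14·7 + 3
  7 = 2·3 + 1
  3 = 3·1
so gcd(101, 7) = 1.
1 divides -111, so solutions exist.
Back-substitute for Bézout coefficients:
  1 = 7 - 2·3
  ... = 7·(29) + 101·(-2)
Scale by -111/1 = -111: (a₀, b₀) = (-3219, 222).
General solution: a = -3219 + 101t, b = 222 - 7t for integer t.
a ≥ 0: smallest is -3219 mod 101 = 13 (at t = 32), with b = -2.

13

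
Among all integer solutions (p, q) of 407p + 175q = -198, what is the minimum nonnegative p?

gcd(407, 175):
  407 = 2·175 + 57
  175 = 3·57 + 4
  57 = 14·4 + 1
  4 = 4·1
so gcd(407, 175) = 1.
1 divides -198, so solutions exist.
Back-substitute for Bézout coefficients:
  1 = 57 - 14·4
  ... = 407·(43) + 175·(-100)
Scale by -198/1 = -198: (p₀, q₀) = (-8514, 19800).
General solution: p = -8514 + 175t, q = 19800 - 407t for integer t.
p ≥ 0: smallest is -8514 mod 175 = 61 (at t = 49), with q = -143.

61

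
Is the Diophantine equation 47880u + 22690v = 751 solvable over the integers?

gcd(47880, 22690):
  47880 = 2·22690 + 2500
  22690 = 9·2500 + 190
  2500 = 13·190 + 30
  190 = 6·30 + 10
  30 = 3·10
so gcd(47880, 22690) = 10.
10 does not divide 751 (remainder 1), so no integer solutions.

no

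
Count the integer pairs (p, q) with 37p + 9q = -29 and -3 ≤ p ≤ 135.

gcd(37, 9) = 1  (37 = 4*9 + 1, 9 = 9*1).
Back-substituting, 37*(1) + 9*(-4) = 1.
Scale by -29: particular solution (-29, 116); reduce p mod 9: (7, -32).
General solution: p = 7 + 9t, q = -32 - 37t for integer t.
-3 ≤ 7 + 9t ≤ 135 gives t ∈ [-1, 14], which is 16 values.

16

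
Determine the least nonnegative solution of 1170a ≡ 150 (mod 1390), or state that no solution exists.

gcd(1390, 1170) = 10.
10 divides 150, so solutions exist.
By Bézout, 1170*(-19) + 1390*(16) = 10.
So 1170*(-19) ≡ 10 (mod 1390); multiply by 15: a ≡ -285 (mod 139).
Smallest nonnegative: a = -285 mod 139 = 132.

132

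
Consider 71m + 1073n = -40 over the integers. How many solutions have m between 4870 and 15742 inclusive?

10

gcd(1073, 71):
  1073 = 15×71 + 8
  71 = 8×8 + 7
  8 = 1×7 + 1
  7 = 7×1
so gcd(1073, 71) = 1.
Back-substitute for Bézout coefficients:
  1 = 8 - 1×7
  ... = 71×(-136) + 1073×(9)
Scale by -40: particular solution (5440, -360); reduce m mod 1073: (75, -5).
General solution: m = 75 + 1073t, n = -5 - 71t for integer t.
4870 ≤ 75 + 1073t ≤ 15742 gives t ∈ [5, 14], which is 10 values.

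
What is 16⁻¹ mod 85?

16

gcd(85, 16) = 1  (85 = 5×16 + 5, 16 = 3×5 + 1, 5 = 5×1).
Back-substituting, 16×(16) + 85×(-3) = 1.
So 16×16 ≡ 1 (mod 85), and 16 mod 85 = 16.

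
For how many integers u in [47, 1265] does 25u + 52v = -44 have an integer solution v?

23

gcd(52, 25) = 1  (52 = 2*25 + 2, 25 = 12*2 + 1, 2 = 2*1).
Back-substituting, 25*(25) + 52*(-12) = 1.
Scale by -44: particular solution (-1100, 528); reduce u mod 52: (44, -22).
General solution: u = 44 + 52t, v = -22 - 25t for integer t.
47 ≤ 44 + 52t ≤ 1265 gives t ∈ [1, 23], which is 23 values.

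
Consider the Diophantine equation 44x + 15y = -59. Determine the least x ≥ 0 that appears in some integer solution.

gcd(44, 15):
  44 = 2×15 + 14
  15 = 1×14 + 1
  14 = 14×1
so gcd(44, 15) = 1.
1 divides -59, so solutions exist.
Back-substitute for Bézout coefficients:
  1 = 15 - 1×14
  ... = 44×(-1) + 15×(3)
Scale by -59/1 = -59: (x₀, y₀) = (59, -177).
General solution: x = 59 + 15t, y = -177 - 44t for integer t.
x ≥ 0: smallest is 59 mod 15 = 14 (at t = -3), with y = -45.

14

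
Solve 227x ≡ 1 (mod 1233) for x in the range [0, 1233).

gcd(1233, 227):
  1233 = 5×227 + 98
  227 = 2×98 + 31
  98 = 3×31 + 5
  31 = 6×5 + 1
  5 = 5×1
so gcd(1233, 227) = 1.
Back-substitute for Bézout coefficients:
  1 = 31 - 6×5
  ... = 227×(239) + 1233×(-44)
So 227×239 ≡ 1 (mod 1233), and 239 mod 1233 = 239.

239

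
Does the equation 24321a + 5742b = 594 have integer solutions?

gcd(24321, 5742) = 33.
33 divides 594, so integer solutions exist.

yes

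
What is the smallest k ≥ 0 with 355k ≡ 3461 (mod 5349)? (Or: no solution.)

gcd(5349, 355) = 1.
1 divides 3461, so solutions exist.
By Bézout, 355*(-1115) + 5349*(74) = 1.
So 355*(-1115) ≡ 1 (mod 5349); multiply by 3461: k ≡ -3859015 (mod 5349).
Smallest nonnegative: k = -3859015 mod 5349 = 2963.

2963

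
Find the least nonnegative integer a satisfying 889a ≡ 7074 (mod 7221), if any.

1137

gcd(7221, 889) = 1  (7221 = 8·889 + 109, 889 = 8·109 + 17, 109 = 6·17 + 7, 17 = 2·7 + 3, 7 = 2·3 + 1, 3 = 3·1).
1 divides 7074, so solutions exist.
Back-substituting, 889·(-2120) + 7221·(261) = 1.
So 889·(-2120) ≡ 1 (mod 7221); multiply by 7074: a ≡ -14996880 (mod 7221).
Smallest nonnegative: a = -14996880 mod 7221 = 1137.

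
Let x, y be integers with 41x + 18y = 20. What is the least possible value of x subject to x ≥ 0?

gcd(41, 18) = 1  (41 = 2·18 + 5, 18 = 3·5 + 3, 5 = 1·3 + 2, 3 = 1·2 + 1, 2 = 2·1).
1 divides 20, so solutions exist.
Back-substituting, 41·(-7) + 18·(16) = 1.
Scale by 20/1 = 20: (x₀, y₀) = (-140, 320).
General solution: x = -140 + 18t, y = 320 - 41t for integer t.
x ≥ 0: smallest is -140 mod 18 = 4 (at t = 8), with y = -8.

4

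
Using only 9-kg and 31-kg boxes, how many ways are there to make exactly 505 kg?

Need nonnegative integers with 9j + 31k = 505.
gcd(9, 31) = 1, and 9·(7) + 31·(-2) = 1.
So (j₀, k₀) = (3535, -1010); general j = 3535 + 31t, k = -1010 - 9t.
j ≥ 0 ⇒ t ≥ -114; k ≥ 0 ⇒ t ≤ -113. That's 2 values of t.

2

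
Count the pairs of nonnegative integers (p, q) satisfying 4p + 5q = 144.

gcd(5, 4) = 1  (5 = 1*4 + 1, 4 = 4*1).
Back-substituting, 4*(-1) + 5*(1) = 1.
Scale by 144: one solution is (-144, 144). Reduce p mod 5: (1, 28).
General: p = 1 + 5t, q = 28 - 4t.
p ≥ 0 ⇒ t ≥ 0; q ≥ 0 ⇒ t ≤ 7. So t ∈ [0, 7]: 8 solutions.

8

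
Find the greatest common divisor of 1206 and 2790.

gcd(2790, 1206):
  2790 = 2×1206 + 378
  1206 = 3×378 + 72
  378 = 5×72 + 18
  72 = 4×18
so gcd(2790, 1206) = 18.

18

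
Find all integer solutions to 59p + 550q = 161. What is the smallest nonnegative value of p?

gcd(550, 59):
  550 = 9·59 + 19
  59 = 3·19 + 2
  19 = 9·2 + 1
  2 = 2·1
so gcd(550, 59) = 1.
1 divides 161, so solutions exist.
Back-substitute for Bézout coefficients:
  1 = 19 - 9·2
  ... = 59·(-261) + 550·(28)
Scale by 161/1 = 161: (p₀, q₀) = (-42021, 4508).
General solution: p = -42021 + 550t, q = 4508 - 59t for integer t.
p ≥ 0: smallest is -42021 mod 550 = 329 (at t = 77), with q = -35.

329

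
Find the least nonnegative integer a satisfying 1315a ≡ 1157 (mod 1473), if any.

2

gcd(1473, 1315) = 1  (1473 = 1×1315 + 158, 1315 = 8×158 + 51, 158 = 3×51 + 5, 51 = 10×5 + 1, 5 = 5×1).
1 divides 1157, so solutions exist.
Back-substituting, 1315×(289) + 1473×(-258) = 1.
So 1315×(289) ≡ 1 (mod 1473); multiply by 1157: a ≡ 334373 (mod 1473).
Smallest nonnegative: a = 334373 mod 1473 = 2.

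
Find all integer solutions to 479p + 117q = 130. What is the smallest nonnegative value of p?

gcd(479, 117):
  479 = 4×117 + 11
  117 = 10×11 + 7
  11 = 1×7 + 4
  7 = 1×4 + 3
  4 = 1×3 + 1
  3 = 3×1
so gcd(479, 117) = 1.
1 divides 130, so solutions exist.
Back-substitute for Bézout coefficients:
  1 = 4 - 1×3
  ... = 479×(32) + 117×(-131)
Scale by 130/1 = 130: (p₀, q₀) = (4160, -17030).
General solution: p = 4160 + 117t, q = -17030 - 479t for integer t.
p ≥ 0: smallest is 4160 mod 117 = 65 (at t = -35), with q = -265.

65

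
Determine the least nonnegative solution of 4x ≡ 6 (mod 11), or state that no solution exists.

gcd(11, 4) = 1  (11 = 2×4 + 3, 4 = 1×3 + 1, 3 = 3×1).
1 divides 6, so solutions exist.
Back-substituting, 4×(3) + 11×(-1) = 1.
So 4×(3) ≡ 1 (mod 11); multiply by 6: x ≡ 18 (mod 11).
Smallest nonnegative: x = 18 mod 11 = 7.

7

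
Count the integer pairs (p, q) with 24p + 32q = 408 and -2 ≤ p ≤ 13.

gcd(32, 24):
  32 = 1·24 + 8
  24 = 3·8
so gcd(32, 24) = 8.
Back-substitute for Bézout coefficients:
  8 = 32 - 1·24
  ... = 24·(-1) + 32·(1)
Scale by 51: particular solution (-51, 51); reduce p mod 4: (1, 12).
General solution: p = 1 + 4t, q = 12 - 3t for integer t.
-2 ≤ 1 + 4t ≤ 13 gives t ∈ [0, 3], which is 4 values.

4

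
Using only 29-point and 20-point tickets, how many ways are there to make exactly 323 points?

1

Need nonnegative integers with 29j + 20k = 323.
gcd(29, 20) = 1, and 29·(9) + 20·(-13) = 1.
So (j₀, k₀) = (2907, -4199); general j = 2907 + 20t, k = -4199 - 29t.
j ≥ 0 ⇒ t ≥ -145; k ≥ 0 ⇒ t ≤ -145. That's 1 value of t.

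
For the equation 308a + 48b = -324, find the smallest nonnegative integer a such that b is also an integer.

3

gcd(308, 48) = 4.
4 divides -324, so solutions exist.
By Bézout, 308·(5) + 48·(-32) = 4.
Scale by -324/4 = -81: (a₀, b₀) = (-405, 2592).
General solution: a = -405 + 12t, b = 2592 - 77t for integer t.
a ≥ 0: smallest is -405 mod 12 = 3 (at t = 34), with b = -26.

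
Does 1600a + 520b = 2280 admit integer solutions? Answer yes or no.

yes

gcd(1600, 520):
  1600 = 3*520 + 40
  520 = 13*40
so gcd(1600, 520) = 40.
40 divides 2280, so integer solutions exist.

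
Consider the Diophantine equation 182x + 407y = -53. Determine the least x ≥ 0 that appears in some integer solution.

400

gcd(407, 182) = 1  (407 = 2*182 + 43, 182 = 4*43 + 10, 43 = 4*10 + 3, 10 = 3*3 + 1, 3 = 3*1).
1 divides -53, so solutions exist.
Back-substituting, 182*(123) + 407*(-55) = 1.
Scale by -53/1 = -53: (x₀, y₀) = (-6519, 2915).
General solution: x = -6519 + 407t, y = 2915 - 182t for integer t.
x ≥ 0: smallest is -6519 mod 407 = 400 (at t = 17), with y = -179.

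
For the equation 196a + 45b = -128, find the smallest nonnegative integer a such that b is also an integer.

gcd(196, 45) = 1.
1 divides -128, so solutions exist.
By Bézout, 196×(-14) + 45×(61) = 1.
Scale by -128/1 = -128: (a₀, b₀) = (1792, -7808).
General solution: a = 1792 + 45t, b = -7808 - 196t for integer t.
a ≥ 0: smallest is 1792 mod 45 = 37 (at t = -39), with b = -164.

37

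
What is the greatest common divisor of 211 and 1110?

gcd(1110, 211) = 1  (1110 = 5·211 + 55, 211 = 3·55 + 46, 55 = 1·46 + 9, 46 = 5·9 + 1, 9 = 9·1).

1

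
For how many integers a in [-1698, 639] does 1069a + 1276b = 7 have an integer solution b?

gcd(1276, 1069) = 1.
By Bézout, 1069·(413) + 1276·(-346) = 1.
Particular solution: (339, -284).
General solution: a = 339 + 1276t, b = -284 - 1069t for integer t.
-1698 ≤ 339 + 1276t ≤ 639 gives t ∈ [-1, 0], which is 2 values.

2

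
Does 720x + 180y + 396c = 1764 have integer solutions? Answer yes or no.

yes

gcd(720, 180) = 180.
gcd(180, 396) = 36.
36 divides 1764, so integer solutions exist.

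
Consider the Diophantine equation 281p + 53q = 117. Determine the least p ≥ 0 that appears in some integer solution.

4

gcd(281, 53):
  281 = 5·53 + 16
  53 = 3·16 + 5
  16 = 3·5 + 1
  5 = 5·1
so gcd(281, 53) = 1.
1 divides 117, so solutions exist.
Back-substitute for Bézout coefficients:
  1 = 16 - 3·5
  ... = 281·(10) + 53·(-53)
Scale by 117/1 = 117: (p₀, q₀) = (1170, -6201).
General solution: p = 1170 + 53t, q = -6201 - 281t for integer t.
p ≥ 0: smallest is 1170 mod 53 = 4 (at t = -22), with q = -19.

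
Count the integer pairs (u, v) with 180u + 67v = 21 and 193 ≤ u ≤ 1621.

22

gcd(180, 67) = 1.
By Bézout, 180×(-16) + 67×(43) = 1.
Particular solution: (66, -177).
General solution: u = 66 + 67t, v = -177 - 180t for integer t.
193 ≤ 66 + 67t ≤ 1621 gives t ∈ [2, 23], which is 22 values.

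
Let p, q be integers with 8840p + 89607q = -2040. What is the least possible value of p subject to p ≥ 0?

gcd(89607, 8840) = 17.
17 divides -2040, so solutions exist.
By Bézout, 8840×(2524) + 89607×(-249) = 17.
Scale by -2040/17 = -120: (p₀, q₀) = (-302880, 29880).
General solution: p = -302880 + 5271t, q = 29880 - 520t for integer t.
p ≥ 0: smallest is -302880 mod 5271 = 2838 (at t = 58), with q = -280.

2838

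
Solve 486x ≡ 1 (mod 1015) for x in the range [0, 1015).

236

gcd(1015, 486) = 1  (1015 = 2×486 + 43, 486 = 11×43 + 13, 43 = 3×13 + 4, 13 = 3×4 + 1, 4 = 4×1).
Back-substituting, 486×(236) + 1015×(-113) = 1.
So 486×236 ≡ 1 (mod 1015), and 236 mod 1015 = 236.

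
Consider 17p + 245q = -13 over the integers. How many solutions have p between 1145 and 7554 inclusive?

27

gcd(245, 17) = 1  (245 = 14×17 + 7, 17 = 2×7 + 3, 7 = 2×3 + 1, 3 = 3×1).
Back-substituting, 17×(-72) + 245×(5) = 1.
Scale by -13: particular solution (936, -65); reduce p mod 245: (201, -14).
General solution: p = 201 + 245t, q = -14 - 17t for integer t.
1145 ≤ 201 + 245t ≤ 7554 gives t ∈ [4, 30], which is 27 values.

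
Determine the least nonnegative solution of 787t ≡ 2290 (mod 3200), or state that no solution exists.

1670

gcd(3200, 787) = 1  (3200 = 4×787 + 52, 787 = 15×52 + 7, 52 = 7×7 + 3, 7 = 2×3 + 1, 3 = 3×1).
1 divides 2290, so solutions exist.
Back-substituting, 787×(923) + 3200×(-227) = 1.
So 787×(923) ≡ 1 (mod 3200); multiply by 2290: t ≡ 2113670 (mod 3200).
Smallest nonnegative: t = 2113670 mod 3200 = 1670.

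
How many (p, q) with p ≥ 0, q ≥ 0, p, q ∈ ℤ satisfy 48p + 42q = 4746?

gcd(48, 42) = 6.
By Bézout, 48*(1) + 42*(-1) = 6.
One solution: (0, 113).
General: p = 0 + 7t, q = 113 - 8t.
p ≥ 0 ⇒ t ≥ 0; q ≥ 0 ⇒ t ≤ 14. So t ∈ [0, 14]: 15 solutions.

15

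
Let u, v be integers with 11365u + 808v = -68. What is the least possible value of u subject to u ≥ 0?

gcd(11365, 808):
  11365 = 14*808 + 53
  808 = 15*53 + 13
  53 = 4*13 + 1
  13 = 13*1
so gcd(11365, 808) = 1.
1 divides -68, so solutions exist.
Back-substitute for Bézout coefficients:
  1 = 53 - 4*13
  ... = 11365*(61) + 808*(-858)
Scale by -68/1 = -68: (u₀, v₀) = (-4148, 58344).
General solution: u = -4148 + 808t, v = 58344 - 11365t for integer t.
u ≥ 0: smallest is -4148 mod 808 = 700 (at t = 6), with v = -9846.

700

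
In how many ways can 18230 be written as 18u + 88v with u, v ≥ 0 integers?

gcd(88, 18):
  88 = 4×18 + 16
  18 = 1×16 + 2
  16 = 8×2
so gcd(88, 18) = 2.
Back-substitute for Bézout coefficients:
  2 = 18 - 1×16
  ... = 18×(5) + 88×(-1)
Scale by 9115: one solution is (45575, -9115). Reduce u mod 44: (35, 200).
General: u = 35 + 44t, v = 200 - 9t.
u ≥ 0 ⇒ t ≥ 0; v ≥ 0 ⇒ t ≤ 22. So t ∈ [0, 22]: 23 solutions.

23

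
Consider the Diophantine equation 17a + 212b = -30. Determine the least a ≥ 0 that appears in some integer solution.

gcd(212, 17) = 1.
1 divides -30, so solutions exist.
By Bézout, 17*(25) + 212*(-2) = 1.
Scale by -30/1 = -30: (a₀, b₀) = (-750, 60).
General solution: a = -750 + 212t, b = 60 - 17t for integer t.
a ≥ 0: smallest is -750 mod 212 = 98 (at t = 4), with b = -8.

98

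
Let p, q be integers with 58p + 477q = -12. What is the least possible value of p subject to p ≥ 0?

gcd(477, 58) = 1.
1 divides -12, so solutions exist.
By Bézout, 58×(-74) + 477×(9) = 1.
Scale by -12/1 = -12: (p₀, q₀) = (888, -108).
General solution: p = 888 + 477t, q = -108 - 58t for integer t.
p ≥ 0: smallest is 888 mod 477 = 411 (at t = -1), with q = -50.

411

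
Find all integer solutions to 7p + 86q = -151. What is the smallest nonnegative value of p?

3

gcd(86, 7) = 1  (86 = 12×7 + 2, 7 = 3×2 + 1, 2 = 2×1).
1 divides -151, so solutions exist.
Back-substituting, 7×(37) + 86×(-3) = 1.
Scale by -151/1 = -151: (p₀, q₀) = (-5587, 453).
General solution: p = -5587 + 86t, q = 453 - 7t for integer t.
p ≥ 0: smallest is -5587 mod 86 = 3 (at t = 65), with q = -2.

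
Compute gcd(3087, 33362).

gcd(33362, 3087):
  33362 = 10×3087 + 2492
  3087 = 1×2492 + 595
  2492 = 4×595 + 112
  595 = 5×112 + 35
  112 = 3×35 + 7
  35 = 5×7
so gcd(33362, 3087) = 7.

7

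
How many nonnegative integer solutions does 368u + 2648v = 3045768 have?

gcd(2648, 368) = 8  (2648 = 7·368 + 72, 368 = 5·72 + 8, 72 = 9·8).
Back-substituting, 368·(36) + 2648·(-5) = 8.
Scale by 380721: one solution is (13705956, -1903605). Reduce u mod 331: (239, 1117).
General: u = 239 + 331t, v = 1117 - 46t.
u ≥ 0 ⇒ t ≥ 0; v ≥ 0 ⇒ t ≤ 24. So t ∈ [0, 24]: 25 solutions.

25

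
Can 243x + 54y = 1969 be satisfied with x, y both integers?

gcd(243, 54):
  243 = 4×54 + 27
  54 = 2×27
so gcd(243, 54) = 27.
27 does not divide 1969 (remainder 25), so no integer solutions.

no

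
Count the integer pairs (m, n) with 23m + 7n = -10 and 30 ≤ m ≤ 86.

gcd(23, 7) = 1  (23 = 3×7 + 2, 7 = 3×2 + 1, 2 = 2×1).
Back-substituting, 23×(-3) + 7×(10) = 1.
Scale by -10: particular solution (30, -100); reduce m mod 7: (2, -8).
General solution: m = 2 + 7t, n = -8 - 23t for integer t.
30 ≤ 2 + 7t ≤ 86 gives t ∈ [4, 12], which is 9 values.

9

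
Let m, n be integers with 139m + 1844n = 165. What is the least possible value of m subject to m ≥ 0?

1487

gcd(1844, 139):
  1844 = 13*139 + 37
  139 = 3*37 + 28
  37 = 1*28 + 9
  28 = 3*9 + 1
  9 = 9*1
so gcd(1844, 139) = 1.
1 divides 165, so solutions exist.
Back-substitute for Bézout coefficients:
  1 = 28 - 3*9
  ... = 139*(199) + 1844*(-15)
Scale by 165/1 = 165: (m₀, n₀) = (32835, -2475).
General solution: m = 32835 + 1844t, n = -2475 - 139t for integer t.
m ≥ 0: smallest is 32835 mod 1844 = 1487 (at t = -17), with n = -112.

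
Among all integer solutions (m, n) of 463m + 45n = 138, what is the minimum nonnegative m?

gcd(463, 45):
  463 = 10*45 + 13
  45 = 3*13 + 6
  13 = 2*6 + 1
  6 = 6*1
so gcd(463, 45) = 1.
1 divides 138, so solutions exist.
Back-substitute for Bézout coefficients:
  1 = 13 - 2*6
  ... = 463*(7) + 45*(-72)
Scale by 138/1 = 138: (m₀, n₀) = (966, -9936).
General solution: m = 966 + 45t, n = -9936 - 463t for integer t.
m ≥ 0: smallest is 966 mod 45 = 21 (at t = -21), with n = -213.

21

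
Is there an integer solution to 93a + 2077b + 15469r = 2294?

yes

gcd(2077, 93):
  2077 = 22*93 + 31
  93 = 3*31
so gcd(2077, 93) = 31.
gcd(31, 15469) = 31.
31 divides 2294, so integer solutions exist.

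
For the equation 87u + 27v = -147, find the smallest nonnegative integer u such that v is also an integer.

gcd(87, 27) = 3  (87 = 3*27 + 6, 27 = 4*6 + 3, 6 = 2*3).
3 divides -147, so solutions exist.
Back-substituting, 87*(-4) + 27*(13) = 3.
Scale by -147/3 = -49: (u₀, v₀) = (196, -637).
General solution: u = 196 + 9t, v = -637 - 29t for integer t.
u ≥ 0: smallest is 196 mod 9 = 7 (at t = -21), with v = -28.

7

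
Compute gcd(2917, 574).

gcd(2917, 574) = 1  (2917 = 5×574 + 47, 574 = 12×47 + 10, 47 = 4×10 + 7, 10 = 1×7 + 3, 7 = 2×3 + 1, 3 = 3×1).

1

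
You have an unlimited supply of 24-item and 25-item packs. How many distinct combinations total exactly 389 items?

Need nonnegative integers with 24j + 25k = 389.
gcd(24, 25) = 1, and 24·(-1) + 25·(1) = 1.
So (j₀, k₀) = (-389, 389); general j = -389 + 25t, k = 389 - 24t.
j ≥ 0 ⇒ t ≥ 16; k ≥ 0 ⇒ t ≤ 16. That's 1 value of t.

1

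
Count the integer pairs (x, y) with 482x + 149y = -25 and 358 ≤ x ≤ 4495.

28

gcd(482, 149) = 1  (482 = 3·149 + 35, 149 = 4·35 + 9, 35 = 3·9 + 8, 9 = 1·8 + 1, 8 = 8·1).
Back-substituting, 482·(-17) + 149·(55) = 1.
Scale by -25: particular solution (425, -1375); reduce x mod 149: (127, -411).
General solution: x = 127 + 149t, y = -411 - 482t for integer t.
358 ≤ 127 + 149t ≤ 4495 gives t ∈ [2, 29], which is 28 values.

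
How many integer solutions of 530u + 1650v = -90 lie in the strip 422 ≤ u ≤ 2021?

gcd(1650, 530) = 10.
By Bézout, 530·(-28) + 1650·(9) = 10.
Particular solution: (87, -28).
General solution: u = 87 + 165t, v = -28 - 53t for integer t.
422 ≤ 87 + 165t ≤ 2021 gives t ∈ [3, 11], which is 9 values.

9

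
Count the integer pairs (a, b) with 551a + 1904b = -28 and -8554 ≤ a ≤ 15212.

gcd(1904, 551):
  1904 = 3*551 + 251
  551 = 2*251 + 49
  251 = 5*49 + 6
  49 = 8*6 + 1
  6 = 6*1
so gcd(1904, 551) = 1.
Back-substitute for Bézout coefficients:
  1 = 49 - 8*6
  ... = 551*(311) + 1904*(-90)
Scale by -28: particular solution (-8708, 2520); reduce a mod 1904: (812, -235).
General solution: a = 812 + 1904t, b = -235 - 551t for integer t.
-8554 ≤ 812 + 1904t ≤ 15212 gives t ∈ [-4, 7], which is 12 values.

12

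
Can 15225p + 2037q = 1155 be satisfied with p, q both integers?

gcd(15225, 2037) = 21  (15225 = 7×2037 + 966, 2037 = 2×966 + 105, 966 = 9×105 + 21, 105 = 5×21).
21 divides 1155, so integer solutions exist.

yes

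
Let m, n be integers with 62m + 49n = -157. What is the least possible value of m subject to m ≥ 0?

3

gcd(62, 49) = 1  (62 = 1*49 + 13, 49 = 3*13 + 10, 13 = 1*10 + 3, 10 = 3*3 + 1, 3 = 3*1).
1 divides -157, so solutions exist.
Back-substituting, 62*(-15) + 49*(19) = 1.
Scale by -157/1 = -157: (m₀, n₀) = (2355, -2983).
General solution: m = 2355 + 49t, n = -2983 - 62t for integer t.
m ≥ 0: smallest is 2355 mod 49 = 3 (at t = -48), with n = -7.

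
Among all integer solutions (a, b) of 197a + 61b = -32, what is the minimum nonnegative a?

50

gcd(197, 61):
  197 = 3*61 + 14
  61 = 4*14 + 5
  14 = 2*5 + 4
  5 = 1*4 + 1
  4 = 4*1
so gcd(197, 61) = 1.
1 divides -32, so solutions exist.
Back-substitute for Bézout coefficients:
  1 = 5 - 1*4
  ... = 197*(-13) + 61*(42)
Scale by -32/1 = -32: (a₀, b₀) = (416, -1344).
General solution: a = 416 + 61t, b = -1344 - 197t for integer t.
a ≥ 0: smallest is 416 mod 61 = 50 (at t = -6), with b = -162.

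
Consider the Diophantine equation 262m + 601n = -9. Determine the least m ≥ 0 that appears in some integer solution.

250

gcd(601, 262):
  601 = 2×262 + 77
  262 = 3×77 + 31
  77 = 2×31 + 15
  31 = 2×15 + 1
  15 = 15×1
so gcd(601, 262) = 1.
1 divides -9, so solutions exist.
Back-substitute for Bézout coefficients:
  1 = 31 - 2×15
  ... = 262×(39) + 601×(-17)
Scale by -9/1 = -9: (m₀, n₀) = (-351, 153).
General solution: m = -351 + 601t, n = 153 - 262t for integer t.
m ≥ 0: smallest is -351 mod 601 = 250 (at t = 1), with n = -109.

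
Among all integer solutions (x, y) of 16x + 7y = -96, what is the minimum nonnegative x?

gcd(16, 7):
  16 = 2*7 + 2
  7 = 3*2 + 1
  2 = 2*1
so gcd(16, 7) = 1.
1 divides -96, so solutions exist.
Back-substitute for Bézout coefficients:
  1 = 7 - 3*2
  ... = 16*(-3) + 7*(7)
Scale by -96/1 = -96: (x₀, y₀) = (288, -672).
General solution: x = 288 + 7t, y = -672 - 16t for integer t.
x ≥ 0: smallest is 288 mod 7 = 1 (at t = -41), with y = -16.

1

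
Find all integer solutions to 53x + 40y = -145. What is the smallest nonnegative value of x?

35

gcd(53, 40) = 1.
1 divides -145, so solutions exist.
By Bézout, 53*(-3) + 40*(4) = 1.
Scale by -145/1 = -145: (x₀, y₀) = (435, -580).
General solution: x = 435 + 40t, y = -580 - 53t for integer t.
x ≥ 0: smallest is 435 mod 40 = 35 (at t = -10), with y = -50.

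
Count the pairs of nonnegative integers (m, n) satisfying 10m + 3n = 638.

21

gcd(10, 3):
  10 = 3*3 + 1
  3 = 3*1
so gcd(10, 3) = 1.
Back-substitute for Bézout coefficients:
  1 = 10 - 3*3
  ... = 10*(1) + 3*(-3)
Scale by 638: one solution is (638, -1914). Reduce m mod 3: (2, 206).
General: m = 2 + 3t, n = 206 - 10t.
m ≥ 0 ⇒ t ≥ 0; n ≥ 0 ⇒ t ≤ 20. So t ∈ [0, 20]: 21 solutions.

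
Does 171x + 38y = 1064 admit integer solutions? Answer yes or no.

yes

gcd(171, 38) = 19  (171 = 4·38 + 19, 38 = 2·19).
19 divides 1064, so integer solutions exist.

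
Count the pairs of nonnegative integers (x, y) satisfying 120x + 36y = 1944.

6

gcd(120, 36):
  120 = 3*36 + 12
  36 = 3*12
so gcd(120, 36) = 12.
Back-substitute for Bézout coefficients:
  12 = 120 - 3*36
  ... = 120*(1) + 36*(-3)
Scale by 162: one solution is (162, -486). Reduce x mod 3: (0, 54).
General: x = 0 + 3t, y = 54 - 10t.
x ≥ 0 ⇒ t ≥ 0; y ≥ 0 ⇒ t ≤ 5. So t ∈ [0, 5]: 6 solutions.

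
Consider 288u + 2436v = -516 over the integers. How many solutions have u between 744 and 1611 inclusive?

gcd(2436, 288) = 12  (2436 = 8×288 + 132, 288 = 2×132 + 24, 132 = 5×24 + 12, 24 = 2×12).
Back-substituting, 288×(-93) + 2436×(11) = 12.
Scale by -43: particular solution (3999, -473); reduce u mod 203: (142, -17).
General solution: u = 142 + 203t, v = -17 - 24t for integer t.
744 ≤ 142 + 203t ≤ 1611 gives t ∈ [3, 7], which is 5 values.

5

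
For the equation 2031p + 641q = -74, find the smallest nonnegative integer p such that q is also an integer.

486

gcd(2031, 641) = 1.
1 divides -74, so solutions exist.
By Bézout, 2031*(184) + 641*(-583) = 1.
Scale by -74/1 = -74: (p₀, q₀) = (-13616, 43142).
General solution: p = -13616 + 641t, q = 43142 - 2031t for integer t.
p ≥ 0: smallest is -13616 mod 641 = 486 (at t = 22), with q = -1540.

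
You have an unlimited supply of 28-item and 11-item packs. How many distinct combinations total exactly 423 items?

1

Need nonnegative integers with 28j + 11k = 423.
gcd(28, 11) = 1, and 28·(2) + 11·(-5) = 1.
So (j₀, k₀) = (846, -2115); general j = 846 + 11t, k = -2115 - 28t.
j ≥ 0 ⇒ t ≥ -76; k ≥ 0 ⇒ t ≤ -76. That's 1 value of t.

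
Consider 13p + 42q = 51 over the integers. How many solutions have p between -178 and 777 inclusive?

23

gcd(42, 13) = 1  (42 = 3*13 + 3, 13 = 4*3 + 1, 3 = 3*1).
Back-substituting, 13*(13) + 42*(-4) = 1.
Scale by 51: particular solution (663, -204); reduce p mod 42: (33, -9).
General solution: p = 33 + 42t, q = -9 - 13t for integer t.
-178 ≤ 33 + 42t ≤ 777 gives t ∈ [-5, 17], which is 23 values.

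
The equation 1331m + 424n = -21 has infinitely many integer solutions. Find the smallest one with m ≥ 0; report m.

129

gcd(1331, 424):
  1331 = 3·424 + 59
  424 = 7·59 + 11
  59 = 5·11 + 4
  11 = 2·4 + 3
  4 = 1·3 + 1
  3 = 3·1
so gcd(1331, 424) = 1.
1 divides -21, so solutions exist.
Back-substitute for Bézout coefficients:
  1 = 4 - 1·3
  ... = 1331·(115) + 424·(-361)
Scale by -21/1 = -21: (m₀, n₀) = (-2415, 7581).
General solution: m = -2415 + 424t, n = 7581 - 1331t for integer t.
m ≥ 0: smallest is -2415 mod 424 = 129 (at t = 6), with n = -405.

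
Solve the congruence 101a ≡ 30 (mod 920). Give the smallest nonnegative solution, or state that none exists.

310

gcd(920, 101):
  920 = 9·101 + 11
  101 = 9·11 + 2
  11 = 5·2 + 1
  2 = 2·1
so gcd(920, 101) = 1.
1 divides 30, so solutions exist.
Back-substitute for Bézout coefficients:
  1 = 11 - 5·2
  ... = 101·(-419) + 920·(46)
So 101·(-419) ≡ 1 (mod 920); multiply by 30: a ≡ -12570 (mod 920).
Smallest nonnegative: a = -12570 mod 920 = 310.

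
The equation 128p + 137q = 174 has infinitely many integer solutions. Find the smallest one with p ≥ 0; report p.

gcd(137, 128) = 1.
1 divides 174, so solutions exist.
By Bézout, 128×(-61) + 137×(57) = 1.
Scale by 174/1 = 174: (p₀, q₀) = (-10614, 9918).
General solution: p = -10614 + 137t, q = 9918 - 128t for integer t.
p ≥ 0: smallest is -10614 mod 137 = 72 (at t = 78), with q = -66.

72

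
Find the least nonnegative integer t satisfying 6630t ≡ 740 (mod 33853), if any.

32066

gcd(33853, 6630):
  33853 = 5*6630 + 703
  6630 = 9*703 + 303
  703 = 2*303 + 97
  303 = 3*97 + 12
  97 = 8*12 + 1
  12 = 12*1
so gcd(33853, 6630) = 1.
1 divides 740, so solutions exist.
Back-substitute for Bézout coefficients:
  1 = 97 - 8*12
  ... = 6630*(-2793) + 33853*(547)
So 6630*(-2793) ≡ 1 (mod 33853); multiply by 740: t ≡ -2066820 (mod 33853).
Smallest nonnegative: t = -2066820 mod 33853 = 32066.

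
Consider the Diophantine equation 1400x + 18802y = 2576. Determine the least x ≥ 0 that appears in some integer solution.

gcd(18802, 1400):
  18802 = 13*1400 + 602
  1400 = 2*602 + 196
  602 = 3*196 + 14
  196 = 14*14
so gcd(18802, 1400) = 14.
14 divides 2576, so solutions exist.
Back-substitute for Bézout coefficients:
  14 = 602 - 3*196
  ... = 1400*(-94) + 18802*(7)
Scale by 2576/14 = 184: (x₀, y₀) = (-17296, 1288).
General solution: x = -17296 + 1343t, y = 1288 - 100t for integer t.
x ≥ 0: smallest is -17296 mod 1343 = 163 (at t = 13), with y = -12.

163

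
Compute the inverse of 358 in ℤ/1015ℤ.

gcd(1015, 358) = 1.
By Bézout, 358×(-258) + 1015×(91) = 1.
So 358×-258 ≡ 1 (mod 1015), and -258 mod 1015 = 757.

757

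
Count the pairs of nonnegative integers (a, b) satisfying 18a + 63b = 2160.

18

gcd(63, 18) = 9  (63 = 3*18 + 9, 18 = 2*9).
Back-substituting, 18*(-3) + 63*(1) = 9.
Scale by 240: one solution is (-720, 240). Reduce a mod 7: (1, 34).
General: a = 1 + 7t, b = 34 - 2t.
a ≥ 0 ⇒ t ≥ 0; b ≥ 0 ⇒ t ≤ 17. So t ∈ [0, 17]: 18 solutions.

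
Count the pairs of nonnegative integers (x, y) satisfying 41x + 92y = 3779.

1

gcd(92, 41):
  92 = 2*41 + 10
  41 = 4*10 + 1
  10 = 10*1
so gcd(92, 41) = 1.
Back-substitute for Bézout coefficients:
  1 = 41 - 4*10
  ... = 41*(9) + 92*(-4)
Scale by 3779: one solution is (34011, -15116). Reduce x mod 92: (63, 13).
General: x = 63 + 92t, y = 13 - 41t.
x ≥ 0 ⇒ t ≥ 0; y ≥ 0 ⇒ t ≤ 0. So t ∈ [0, 0]: 1 solution.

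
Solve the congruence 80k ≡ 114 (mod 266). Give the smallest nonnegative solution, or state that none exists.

38

gcd(266, 80):
  266 = 3*80 + 26
  80 = 3*26 + 2
  26 = 13*2
so gcd(266, 80) = 2.
2 divides 114, so solutions exist.
Back-substitute for Bézout coefficients:
  2 = 80 - 3*26
  ... = 80*(10) + 266*(-3)
So 80*(10) ≡ 2 (mod 266); multiply by 57: k ≡ 570 (mod 133).
Smallest nonnegative: k = 570 mod 133 = 38.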